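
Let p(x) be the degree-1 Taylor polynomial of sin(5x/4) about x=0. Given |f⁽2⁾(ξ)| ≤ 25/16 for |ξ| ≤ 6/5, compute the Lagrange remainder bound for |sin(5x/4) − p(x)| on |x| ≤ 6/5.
9/8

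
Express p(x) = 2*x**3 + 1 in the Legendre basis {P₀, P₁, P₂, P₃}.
P₀ + (6/5)P₁ + (4/5)P₃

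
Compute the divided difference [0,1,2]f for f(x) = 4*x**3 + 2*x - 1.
12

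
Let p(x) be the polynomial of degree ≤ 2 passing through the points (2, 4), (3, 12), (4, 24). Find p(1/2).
-1/2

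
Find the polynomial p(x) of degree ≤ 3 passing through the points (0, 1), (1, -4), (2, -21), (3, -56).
-x**3 - 3*x**2 - x + 1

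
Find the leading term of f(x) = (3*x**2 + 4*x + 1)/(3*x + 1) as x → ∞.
x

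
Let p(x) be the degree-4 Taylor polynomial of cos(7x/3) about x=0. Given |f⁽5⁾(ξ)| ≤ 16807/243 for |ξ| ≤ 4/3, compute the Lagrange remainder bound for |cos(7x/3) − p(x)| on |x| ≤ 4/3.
2151296/885735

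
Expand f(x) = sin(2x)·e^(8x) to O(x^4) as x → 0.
2*x + 16*x**2 + 188*x**3/3 + O(x**4)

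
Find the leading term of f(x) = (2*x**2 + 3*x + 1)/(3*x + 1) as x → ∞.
2*x/3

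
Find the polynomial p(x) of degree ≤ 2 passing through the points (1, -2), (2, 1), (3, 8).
2*x**2 - 3*x - 1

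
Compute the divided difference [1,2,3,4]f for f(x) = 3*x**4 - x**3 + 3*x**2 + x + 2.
29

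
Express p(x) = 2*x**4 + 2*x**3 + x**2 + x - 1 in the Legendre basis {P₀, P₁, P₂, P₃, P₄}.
(-4/15)P₀ + (11/5)P₁ + (38/21)P₂ + (4/5)P₃ + (16/35)P₄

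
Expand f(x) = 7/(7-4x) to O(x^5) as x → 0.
1 + 4*x/7 + 16*x**2/49 + 64*x**3/343 + 256*x**4/2401 + O(x**5)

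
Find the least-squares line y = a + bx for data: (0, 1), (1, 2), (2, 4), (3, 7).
a = 1/2, b = 2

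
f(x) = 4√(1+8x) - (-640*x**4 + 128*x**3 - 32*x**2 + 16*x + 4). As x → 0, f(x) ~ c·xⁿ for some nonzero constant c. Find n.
5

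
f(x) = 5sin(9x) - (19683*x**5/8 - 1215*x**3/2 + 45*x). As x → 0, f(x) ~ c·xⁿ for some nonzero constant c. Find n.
7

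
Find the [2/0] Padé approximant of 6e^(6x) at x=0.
108*x**2 + 36*x + 6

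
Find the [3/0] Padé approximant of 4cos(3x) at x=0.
4 - 18*x**2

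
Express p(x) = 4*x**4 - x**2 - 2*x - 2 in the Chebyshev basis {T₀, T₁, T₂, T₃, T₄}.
-T₀ + (-2)T₁ + (3/2)T₂ + (1/2)T₄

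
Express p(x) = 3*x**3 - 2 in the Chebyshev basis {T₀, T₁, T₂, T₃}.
(-2)T₀ + (9/4)T₁ + (3/4)T₃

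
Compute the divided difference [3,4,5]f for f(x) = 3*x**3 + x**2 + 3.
37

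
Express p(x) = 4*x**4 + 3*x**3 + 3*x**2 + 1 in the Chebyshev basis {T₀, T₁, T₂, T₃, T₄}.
(4)T₀ + (9/4)T₁ + (7/2)T₂ + (3/4)T₃ + (1/2)T₄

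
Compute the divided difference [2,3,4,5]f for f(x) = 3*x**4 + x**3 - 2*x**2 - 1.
43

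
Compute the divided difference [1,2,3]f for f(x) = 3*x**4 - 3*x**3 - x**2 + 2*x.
56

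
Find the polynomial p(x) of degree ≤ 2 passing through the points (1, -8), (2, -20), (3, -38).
-3*x**2 - 3*x - 2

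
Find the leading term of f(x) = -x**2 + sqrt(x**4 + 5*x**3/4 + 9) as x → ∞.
5*x/8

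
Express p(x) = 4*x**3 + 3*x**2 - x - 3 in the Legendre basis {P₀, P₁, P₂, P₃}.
(-2)P₀ + (7/5)P₁ + (2)P₂ + (8/5)P₃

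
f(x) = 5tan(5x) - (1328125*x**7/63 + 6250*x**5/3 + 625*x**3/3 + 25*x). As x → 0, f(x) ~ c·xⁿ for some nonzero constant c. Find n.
9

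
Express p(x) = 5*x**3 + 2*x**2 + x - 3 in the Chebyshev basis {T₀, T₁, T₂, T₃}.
(-2)T₀ + (19/4)T₁ + T₂ + (5/4)T₃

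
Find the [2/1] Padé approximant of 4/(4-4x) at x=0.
1/(1 - x)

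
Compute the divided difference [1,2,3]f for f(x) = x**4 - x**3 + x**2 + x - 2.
20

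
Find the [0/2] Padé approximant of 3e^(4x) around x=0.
3/(8*x**2 - 4*x + 1)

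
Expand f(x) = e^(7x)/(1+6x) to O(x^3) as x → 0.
1 + x + 37*x**2/2 + O(x**3)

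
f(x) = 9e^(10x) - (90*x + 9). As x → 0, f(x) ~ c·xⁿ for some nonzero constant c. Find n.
2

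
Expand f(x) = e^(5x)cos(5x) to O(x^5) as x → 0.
1 + 5*x - 125*x**3/3 - 625*x**4/6 + O(x**5)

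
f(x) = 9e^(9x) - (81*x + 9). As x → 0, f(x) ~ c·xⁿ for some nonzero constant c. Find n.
2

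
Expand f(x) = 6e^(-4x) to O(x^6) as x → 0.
6 - 24*x + 48*x**2 - 64*x**3 + 64*x**4 - 256*x**5/5 + O(x**6)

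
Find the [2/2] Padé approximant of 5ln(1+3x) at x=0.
15*x*(3*x + 2)/(2*(3*x**2/2 + 3*x + 1))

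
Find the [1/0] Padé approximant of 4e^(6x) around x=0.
24*x + 4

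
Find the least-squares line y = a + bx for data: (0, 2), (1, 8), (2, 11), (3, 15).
a = 27/10, b = 21/5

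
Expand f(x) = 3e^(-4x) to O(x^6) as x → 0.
3 - 12*x + 24*x**2 - 32*x**3 + 32*x**4 - 128*x**5/5 + O(x**6)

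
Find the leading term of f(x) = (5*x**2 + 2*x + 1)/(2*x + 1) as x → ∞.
5*x/2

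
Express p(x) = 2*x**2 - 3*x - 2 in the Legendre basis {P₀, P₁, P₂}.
(-4/3)P₀ + (-3)P₁ + (4/3)P₂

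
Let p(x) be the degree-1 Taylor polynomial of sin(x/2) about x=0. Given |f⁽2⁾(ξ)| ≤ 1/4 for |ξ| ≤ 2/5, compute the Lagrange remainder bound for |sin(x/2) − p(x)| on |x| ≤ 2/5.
1/50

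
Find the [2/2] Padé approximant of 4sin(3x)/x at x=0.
(12 - 63*x**2/5)/(9*x**2/20 + 1)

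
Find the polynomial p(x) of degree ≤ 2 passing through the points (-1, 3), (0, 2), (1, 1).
2 - x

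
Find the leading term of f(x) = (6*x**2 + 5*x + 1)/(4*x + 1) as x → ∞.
3*x/2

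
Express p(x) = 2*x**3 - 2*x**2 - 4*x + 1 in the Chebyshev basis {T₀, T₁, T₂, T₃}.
(-5/2)T₁ - T₂ + (1/2)T₃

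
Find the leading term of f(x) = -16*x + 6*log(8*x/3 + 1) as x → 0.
-64*x**2/3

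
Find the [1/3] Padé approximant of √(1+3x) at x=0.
(21*x/8 + 1)/(27*x**3/64 - 9*x**2/16 + 9*x/8 + 1)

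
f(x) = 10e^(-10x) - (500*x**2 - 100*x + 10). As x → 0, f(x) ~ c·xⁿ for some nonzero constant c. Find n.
3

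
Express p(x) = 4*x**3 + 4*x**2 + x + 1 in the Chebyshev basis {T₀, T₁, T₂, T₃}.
(3)T₀ + (4)T₁ + (2)T₂ + T₃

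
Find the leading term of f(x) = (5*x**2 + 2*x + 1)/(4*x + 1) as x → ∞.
5*x/4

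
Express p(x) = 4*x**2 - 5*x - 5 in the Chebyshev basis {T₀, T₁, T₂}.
(-3)T₀ + (-5)T₁ + (2)T₂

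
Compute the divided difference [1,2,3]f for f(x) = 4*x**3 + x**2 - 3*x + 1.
25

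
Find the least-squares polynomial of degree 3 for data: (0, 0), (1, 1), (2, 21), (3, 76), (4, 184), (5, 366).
-11/63 + (-361/378)x + (-101/252)x² + (329/108)x³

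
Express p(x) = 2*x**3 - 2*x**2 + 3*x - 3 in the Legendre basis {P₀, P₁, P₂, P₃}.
(-11/3)P₀ + (21/5)P₁ + (-4/3)P₂ + (4/5)P₃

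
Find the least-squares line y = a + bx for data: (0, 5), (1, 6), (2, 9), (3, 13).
a = 21/5, b = 27/10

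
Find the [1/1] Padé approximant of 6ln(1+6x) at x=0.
36*x/(3*x + 1)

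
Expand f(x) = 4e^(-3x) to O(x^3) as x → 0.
4 - 12*x + 18*x**2 + O(x**3)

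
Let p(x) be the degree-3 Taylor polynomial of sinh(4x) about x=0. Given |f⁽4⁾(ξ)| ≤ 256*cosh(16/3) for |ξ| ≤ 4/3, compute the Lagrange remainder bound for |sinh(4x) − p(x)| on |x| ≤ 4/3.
8192*cosh(16/3)/243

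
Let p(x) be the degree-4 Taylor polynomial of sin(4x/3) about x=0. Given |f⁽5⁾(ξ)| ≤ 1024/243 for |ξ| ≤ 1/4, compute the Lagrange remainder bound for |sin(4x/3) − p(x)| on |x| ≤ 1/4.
1/29160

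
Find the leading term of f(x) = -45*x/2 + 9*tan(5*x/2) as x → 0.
375*x**3/8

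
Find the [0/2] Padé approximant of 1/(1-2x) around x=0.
1/(1 - 2*x)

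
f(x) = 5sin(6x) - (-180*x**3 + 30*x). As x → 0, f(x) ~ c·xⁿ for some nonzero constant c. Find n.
5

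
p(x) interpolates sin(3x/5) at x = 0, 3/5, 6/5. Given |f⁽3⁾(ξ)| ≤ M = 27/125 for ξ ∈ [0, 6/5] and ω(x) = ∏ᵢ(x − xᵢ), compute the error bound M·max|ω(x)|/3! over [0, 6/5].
27*sqrt(3)/15625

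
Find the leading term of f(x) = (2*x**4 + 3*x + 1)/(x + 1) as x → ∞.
2*x**3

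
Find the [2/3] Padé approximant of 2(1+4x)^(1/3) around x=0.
(112*x**2/9 + 32*x/3 + 2)/(-32*x**3/81 + 8*x**2/3 + 4*x + 1)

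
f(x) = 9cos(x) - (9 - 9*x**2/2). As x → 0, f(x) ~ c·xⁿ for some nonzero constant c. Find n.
4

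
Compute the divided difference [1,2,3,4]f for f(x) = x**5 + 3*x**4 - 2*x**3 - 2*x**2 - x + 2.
93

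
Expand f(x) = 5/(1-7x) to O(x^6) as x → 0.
5 + 35*x + 245*x**2 + 1715*x**3 + 12005*x**4 + 84035*x**5 + O(x**6)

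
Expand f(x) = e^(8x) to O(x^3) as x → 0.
1 + 8*x + 32*x**2 + O(x**3)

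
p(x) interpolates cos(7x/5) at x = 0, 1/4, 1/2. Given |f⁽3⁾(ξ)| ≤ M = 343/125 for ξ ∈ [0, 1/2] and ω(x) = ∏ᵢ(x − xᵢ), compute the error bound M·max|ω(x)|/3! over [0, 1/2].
343*sqrt(3)/216000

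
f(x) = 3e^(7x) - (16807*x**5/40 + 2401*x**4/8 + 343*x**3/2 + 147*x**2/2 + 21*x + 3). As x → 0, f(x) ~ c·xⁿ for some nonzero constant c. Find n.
6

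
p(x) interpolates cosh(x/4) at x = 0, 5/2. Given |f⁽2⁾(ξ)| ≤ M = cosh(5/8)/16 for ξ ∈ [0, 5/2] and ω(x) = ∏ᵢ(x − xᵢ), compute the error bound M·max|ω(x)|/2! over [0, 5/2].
25*cosh(5/8)/512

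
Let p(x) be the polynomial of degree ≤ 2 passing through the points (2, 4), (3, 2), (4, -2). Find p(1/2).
13/4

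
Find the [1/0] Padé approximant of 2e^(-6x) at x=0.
2 - 12*x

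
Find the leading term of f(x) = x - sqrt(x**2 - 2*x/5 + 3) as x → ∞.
1/5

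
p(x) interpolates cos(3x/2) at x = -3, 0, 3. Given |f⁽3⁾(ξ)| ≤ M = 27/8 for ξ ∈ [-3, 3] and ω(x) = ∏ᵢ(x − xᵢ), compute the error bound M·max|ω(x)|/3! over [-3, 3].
27*sqrt(3)/8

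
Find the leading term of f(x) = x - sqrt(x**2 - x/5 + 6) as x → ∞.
1/10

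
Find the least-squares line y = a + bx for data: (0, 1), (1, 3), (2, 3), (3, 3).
a = 8/5, b = 3/5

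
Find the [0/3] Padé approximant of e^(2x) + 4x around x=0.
1/(-580*x**3/3 + 34*x**2 - 6*x + 1)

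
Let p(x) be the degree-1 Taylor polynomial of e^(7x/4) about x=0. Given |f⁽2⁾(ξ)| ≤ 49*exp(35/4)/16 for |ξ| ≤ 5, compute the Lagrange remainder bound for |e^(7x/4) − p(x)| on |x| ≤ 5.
1225*exp(35/4)/32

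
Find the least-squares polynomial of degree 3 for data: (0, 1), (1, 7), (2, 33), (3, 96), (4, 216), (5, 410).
41/42 + (631/252)x + (7/12)x² + (55/18)x³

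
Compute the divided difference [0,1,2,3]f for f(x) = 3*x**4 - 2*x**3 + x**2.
16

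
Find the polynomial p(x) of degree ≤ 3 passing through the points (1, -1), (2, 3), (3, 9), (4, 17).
x**2 + x - 3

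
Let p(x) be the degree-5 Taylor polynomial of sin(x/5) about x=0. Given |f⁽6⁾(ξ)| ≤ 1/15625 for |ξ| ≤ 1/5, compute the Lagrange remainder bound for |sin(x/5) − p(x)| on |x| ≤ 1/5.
1/175781250000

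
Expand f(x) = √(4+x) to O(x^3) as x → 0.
2 + x/4 - x**2/64 + O(x**3)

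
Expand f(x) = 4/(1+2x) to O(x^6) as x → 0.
4 - 8*x + 16*x**2 - 32*x**3 + 64*x**4 - 128*x**5 + O(x**6)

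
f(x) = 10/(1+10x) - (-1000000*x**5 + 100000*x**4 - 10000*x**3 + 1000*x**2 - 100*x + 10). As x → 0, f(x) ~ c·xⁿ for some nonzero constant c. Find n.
6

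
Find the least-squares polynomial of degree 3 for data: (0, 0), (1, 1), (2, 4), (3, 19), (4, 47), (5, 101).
-1/42 + (457/252)x + (-85/42)x² + (41/36)x³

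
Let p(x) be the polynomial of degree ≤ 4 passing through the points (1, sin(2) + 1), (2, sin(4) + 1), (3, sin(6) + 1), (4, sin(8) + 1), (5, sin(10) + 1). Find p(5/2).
15*sin(4)/32 + 45*sin(6)/64 - 5*sin(8)/32 - 5*sin(2)/128 + 3*sin(10)/128 + 1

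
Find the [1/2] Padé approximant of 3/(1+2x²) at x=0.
3/(2*x**2 + 1)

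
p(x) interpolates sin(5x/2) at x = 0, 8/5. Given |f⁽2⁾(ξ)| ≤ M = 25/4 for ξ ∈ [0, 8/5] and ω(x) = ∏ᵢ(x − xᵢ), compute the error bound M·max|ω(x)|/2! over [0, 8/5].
2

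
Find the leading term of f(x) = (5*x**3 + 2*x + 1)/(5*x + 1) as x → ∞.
x**2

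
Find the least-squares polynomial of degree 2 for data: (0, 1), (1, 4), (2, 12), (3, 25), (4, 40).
26/35 + (113/70)x + (29/14)x²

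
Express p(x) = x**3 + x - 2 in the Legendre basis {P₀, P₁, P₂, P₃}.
(-2)P₀ + (8/5)P₁ + (2/5)P₃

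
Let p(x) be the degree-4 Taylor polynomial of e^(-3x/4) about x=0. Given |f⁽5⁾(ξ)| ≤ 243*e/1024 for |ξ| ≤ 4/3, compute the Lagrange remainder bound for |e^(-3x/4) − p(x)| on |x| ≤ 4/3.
e/120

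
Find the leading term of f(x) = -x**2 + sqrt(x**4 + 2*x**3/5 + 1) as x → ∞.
x/5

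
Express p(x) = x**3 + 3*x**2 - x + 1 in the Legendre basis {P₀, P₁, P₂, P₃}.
(2)P₀ + (-2/5)P₁ + (2)P₂ + (2/5)P₃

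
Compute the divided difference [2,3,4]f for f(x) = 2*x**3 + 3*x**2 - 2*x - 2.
21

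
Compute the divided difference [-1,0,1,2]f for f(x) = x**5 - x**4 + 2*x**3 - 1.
5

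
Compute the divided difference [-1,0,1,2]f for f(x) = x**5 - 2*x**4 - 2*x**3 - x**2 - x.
-1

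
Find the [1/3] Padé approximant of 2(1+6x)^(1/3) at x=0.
(10*x + 2)/(8*x**3/3 - 2*x**2 + 3*x + 1)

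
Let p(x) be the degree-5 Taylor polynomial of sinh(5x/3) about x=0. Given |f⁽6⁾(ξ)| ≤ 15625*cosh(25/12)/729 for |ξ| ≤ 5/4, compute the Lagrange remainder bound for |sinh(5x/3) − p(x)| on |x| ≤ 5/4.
48828125*cosh(25/12)/429981696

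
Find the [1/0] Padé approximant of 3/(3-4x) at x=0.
4*x/3 + 1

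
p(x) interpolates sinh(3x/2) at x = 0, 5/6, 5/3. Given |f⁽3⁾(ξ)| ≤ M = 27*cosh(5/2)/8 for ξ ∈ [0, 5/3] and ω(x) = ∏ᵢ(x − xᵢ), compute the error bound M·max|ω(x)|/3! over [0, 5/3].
125*sqrt(3)*cosh(5/2)/1728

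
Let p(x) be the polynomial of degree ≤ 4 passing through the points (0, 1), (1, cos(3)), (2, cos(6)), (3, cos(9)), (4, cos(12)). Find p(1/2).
35*cos(3)/32 - 35*cos(6)/64 + 7*cos(9)/32 - 5*cos(12)/128 + 35/128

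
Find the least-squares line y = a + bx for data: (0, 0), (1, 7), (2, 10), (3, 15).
a = 4/5, b = 24/5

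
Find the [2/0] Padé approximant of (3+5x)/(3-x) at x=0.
2*x**2/3 + 2*x + 1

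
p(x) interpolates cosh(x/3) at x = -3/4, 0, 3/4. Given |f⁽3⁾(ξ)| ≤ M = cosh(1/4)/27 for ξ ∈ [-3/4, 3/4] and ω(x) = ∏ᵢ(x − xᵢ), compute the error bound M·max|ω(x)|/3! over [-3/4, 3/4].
sqrt(3)*cosh(1/4)/1728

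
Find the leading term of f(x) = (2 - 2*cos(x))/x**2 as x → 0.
1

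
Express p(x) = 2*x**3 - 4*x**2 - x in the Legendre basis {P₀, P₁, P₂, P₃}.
(-4/3)P₀ + (1/5)P₁ + (-8/3)P₂ + (4/5)P₃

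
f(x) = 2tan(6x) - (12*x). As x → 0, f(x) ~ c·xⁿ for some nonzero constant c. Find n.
3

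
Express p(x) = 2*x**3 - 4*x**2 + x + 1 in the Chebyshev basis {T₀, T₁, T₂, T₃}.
-T₀ + (5/2)T₁ + (-2)T₂ + (1/2)T₃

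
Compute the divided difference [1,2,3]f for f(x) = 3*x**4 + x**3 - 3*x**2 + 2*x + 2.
78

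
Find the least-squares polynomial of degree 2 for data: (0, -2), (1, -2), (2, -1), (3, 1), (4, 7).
-61/35 + (-113/70)x + (13/14)x²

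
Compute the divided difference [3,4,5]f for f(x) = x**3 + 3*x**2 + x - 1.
15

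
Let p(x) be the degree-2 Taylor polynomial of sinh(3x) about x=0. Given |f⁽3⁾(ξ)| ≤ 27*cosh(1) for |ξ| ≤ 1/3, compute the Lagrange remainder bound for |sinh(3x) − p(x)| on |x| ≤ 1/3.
cosh(1)/6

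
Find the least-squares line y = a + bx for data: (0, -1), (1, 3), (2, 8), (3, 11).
a = -9/10, b = 41/10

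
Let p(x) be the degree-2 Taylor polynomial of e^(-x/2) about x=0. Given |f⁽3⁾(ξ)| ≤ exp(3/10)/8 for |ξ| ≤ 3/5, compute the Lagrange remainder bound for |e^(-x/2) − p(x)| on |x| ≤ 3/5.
9*exp(3/10)/2000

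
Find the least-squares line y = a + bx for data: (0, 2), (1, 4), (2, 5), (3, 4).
a = 27/10, b = 7/10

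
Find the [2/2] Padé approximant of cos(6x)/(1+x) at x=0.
(-252*x**2/17 - 3*x/17 + 1)/(3*x**2 + 14*x/17 + 1)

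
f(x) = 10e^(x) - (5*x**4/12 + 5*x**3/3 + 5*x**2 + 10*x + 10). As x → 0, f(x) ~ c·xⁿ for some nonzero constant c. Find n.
5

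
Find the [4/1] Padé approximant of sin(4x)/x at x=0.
128*x**4/15 - 32*x**2/3 + 4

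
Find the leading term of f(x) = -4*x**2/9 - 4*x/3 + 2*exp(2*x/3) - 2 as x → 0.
8*x**3/81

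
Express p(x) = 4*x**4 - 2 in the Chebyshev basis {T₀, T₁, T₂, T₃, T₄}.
(-1/2)T₀ + (2)T₂ + (1/2)T₄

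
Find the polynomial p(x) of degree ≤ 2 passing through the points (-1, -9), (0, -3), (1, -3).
-3*x**2 + 3*x - 3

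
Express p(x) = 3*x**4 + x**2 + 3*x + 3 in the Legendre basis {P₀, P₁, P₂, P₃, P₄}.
(59/15)P₀ + (3)P₁ + (50/21)P₂ + (24/35)P₄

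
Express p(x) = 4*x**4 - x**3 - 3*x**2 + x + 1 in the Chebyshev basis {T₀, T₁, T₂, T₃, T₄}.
T₀ + (1/4)T₁ + (1/2)T₂ + (-1/4)T₃ + (1/2)T₄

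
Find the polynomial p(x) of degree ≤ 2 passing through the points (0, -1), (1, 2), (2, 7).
x**2 + 2*x - 1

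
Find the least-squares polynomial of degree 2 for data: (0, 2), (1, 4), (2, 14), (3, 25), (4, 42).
57/35 + (87/70)x + (31/14)x²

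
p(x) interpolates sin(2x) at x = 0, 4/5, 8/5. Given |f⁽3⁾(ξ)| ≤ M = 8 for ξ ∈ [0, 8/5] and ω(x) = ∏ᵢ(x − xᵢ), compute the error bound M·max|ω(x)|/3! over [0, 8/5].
512*sqrt(3)/3375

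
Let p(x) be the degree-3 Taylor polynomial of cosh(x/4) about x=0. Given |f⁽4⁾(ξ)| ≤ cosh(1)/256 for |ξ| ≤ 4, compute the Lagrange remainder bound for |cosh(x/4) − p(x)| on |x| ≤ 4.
cosh(1)/24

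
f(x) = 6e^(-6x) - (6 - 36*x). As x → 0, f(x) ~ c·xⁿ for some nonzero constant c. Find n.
2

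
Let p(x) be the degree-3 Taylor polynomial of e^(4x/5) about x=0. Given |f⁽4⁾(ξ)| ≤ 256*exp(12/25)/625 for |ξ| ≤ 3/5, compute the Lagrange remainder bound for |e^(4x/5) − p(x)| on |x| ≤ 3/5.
864*exp(12/25)/390625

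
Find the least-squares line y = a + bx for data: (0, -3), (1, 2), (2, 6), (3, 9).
a = -5/2, b = 4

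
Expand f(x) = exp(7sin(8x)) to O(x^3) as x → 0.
1 + 56*x + 1568*x**2 + O(x**3)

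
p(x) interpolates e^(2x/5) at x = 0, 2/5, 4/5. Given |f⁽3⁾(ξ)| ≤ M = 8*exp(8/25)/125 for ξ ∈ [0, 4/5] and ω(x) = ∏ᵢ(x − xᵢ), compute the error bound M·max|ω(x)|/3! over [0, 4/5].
64*sqrt(3)*exp(8/25)/421875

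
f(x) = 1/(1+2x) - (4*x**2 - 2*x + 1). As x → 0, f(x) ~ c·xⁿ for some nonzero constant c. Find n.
3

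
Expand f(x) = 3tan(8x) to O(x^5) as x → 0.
24*x + 512*x**3 + O(x**5)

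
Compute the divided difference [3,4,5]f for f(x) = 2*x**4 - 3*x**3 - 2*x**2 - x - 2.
156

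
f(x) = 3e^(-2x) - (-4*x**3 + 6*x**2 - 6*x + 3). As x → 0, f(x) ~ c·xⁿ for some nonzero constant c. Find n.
4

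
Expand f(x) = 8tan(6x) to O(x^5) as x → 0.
48*x + 576*x**3 + O(x**5)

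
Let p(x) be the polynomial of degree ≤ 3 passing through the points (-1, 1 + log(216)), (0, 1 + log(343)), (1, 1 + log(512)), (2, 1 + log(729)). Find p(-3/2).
1 + log(21233664*2**(3/8)*3**(11/16)*7**(7/16)/823543)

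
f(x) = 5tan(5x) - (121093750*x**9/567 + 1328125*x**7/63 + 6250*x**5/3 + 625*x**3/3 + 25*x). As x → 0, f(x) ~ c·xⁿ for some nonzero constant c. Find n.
11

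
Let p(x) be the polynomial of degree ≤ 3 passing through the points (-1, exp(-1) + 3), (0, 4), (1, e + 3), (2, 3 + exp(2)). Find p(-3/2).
(35 + e*(-5*exp(2) + 13 + 21*e))*exp(-1)/16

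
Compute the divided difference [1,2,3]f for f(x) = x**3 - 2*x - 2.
6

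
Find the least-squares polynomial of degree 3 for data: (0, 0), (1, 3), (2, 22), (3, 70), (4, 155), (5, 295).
-5/42 + (-103/252)x + (73/42)x² + (73/36)x³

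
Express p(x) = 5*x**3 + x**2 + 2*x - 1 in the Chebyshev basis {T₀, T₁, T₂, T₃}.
(-1/2)T₀ + (23/4)T₁ + (1/2)T₂ + (5/4)T₃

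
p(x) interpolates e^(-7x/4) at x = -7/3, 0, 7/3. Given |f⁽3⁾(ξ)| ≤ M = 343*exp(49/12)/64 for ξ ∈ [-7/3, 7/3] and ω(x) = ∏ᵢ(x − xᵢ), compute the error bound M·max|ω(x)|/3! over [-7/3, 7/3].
117649*sqrt(3)*exp(49/12)/46656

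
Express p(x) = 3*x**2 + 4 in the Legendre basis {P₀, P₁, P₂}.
(5)P₀ + (2)P₂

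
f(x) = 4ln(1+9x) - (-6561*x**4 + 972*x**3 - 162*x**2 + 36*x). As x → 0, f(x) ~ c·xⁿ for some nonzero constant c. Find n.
5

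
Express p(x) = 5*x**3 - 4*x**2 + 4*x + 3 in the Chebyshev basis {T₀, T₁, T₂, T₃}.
T₀ + (31/4)T₁ + (-2)T₂ + (5/4)T₃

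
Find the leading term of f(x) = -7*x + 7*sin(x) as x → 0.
-7*x**3/6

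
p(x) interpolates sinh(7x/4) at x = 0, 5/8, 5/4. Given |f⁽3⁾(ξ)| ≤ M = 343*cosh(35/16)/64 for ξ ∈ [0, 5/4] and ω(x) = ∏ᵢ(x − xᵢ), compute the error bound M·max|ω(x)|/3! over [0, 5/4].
42875*sqrt(3)*cosh(35/16)/884736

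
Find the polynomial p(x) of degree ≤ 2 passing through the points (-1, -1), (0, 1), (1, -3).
-3*x**2 - x + 1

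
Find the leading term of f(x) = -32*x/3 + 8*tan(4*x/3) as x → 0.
512*x**3/81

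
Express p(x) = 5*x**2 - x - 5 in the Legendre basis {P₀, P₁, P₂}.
(-10/3)P₀ - P₁ + (10/3)P₂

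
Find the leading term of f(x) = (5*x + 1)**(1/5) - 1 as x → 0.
x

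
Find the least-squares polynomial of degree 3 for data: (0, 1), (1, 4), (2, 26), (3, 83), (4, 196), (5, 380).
125/126 + (-11/108)x + (29/126)x² + (323/108)x³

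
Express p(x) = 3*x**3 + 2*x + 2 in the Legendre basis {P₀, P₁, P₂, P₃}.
(2)P₀ + (19/5)P₁ + (6/5)P₃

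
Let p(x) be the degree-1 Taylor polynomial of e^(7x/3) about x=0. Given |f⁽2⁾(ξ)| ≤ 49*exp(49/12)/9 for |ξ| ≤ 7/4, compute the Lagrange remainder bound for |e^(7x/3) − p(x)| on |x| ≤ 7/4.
2401*exp(49/12)/288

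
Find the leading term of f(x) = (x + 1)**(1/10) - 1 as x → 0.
x/10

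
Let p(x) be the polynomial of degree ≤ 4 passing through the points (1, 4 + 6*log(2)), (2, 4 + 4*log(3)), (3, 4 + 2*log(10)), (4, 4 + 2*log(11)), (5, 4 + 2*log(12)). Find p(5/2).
4 + log(30*11**(11/16)*2**(17/64)*3**(59/64)*5**(13/32)/11)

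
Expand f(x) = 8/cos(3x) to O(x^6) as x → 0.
8 + 36*x**2 + 135*x**4 + O(x**6)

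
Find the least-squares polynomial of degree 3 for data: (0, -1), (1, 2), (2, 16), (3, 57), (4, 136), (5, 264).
-101/126 + (-163/756)x + (20/63)x² + (223/108)x³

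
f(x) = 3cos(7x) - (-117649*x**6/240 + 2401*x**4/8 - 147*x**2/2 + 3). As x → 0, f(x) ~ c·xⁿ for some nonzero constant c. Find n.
8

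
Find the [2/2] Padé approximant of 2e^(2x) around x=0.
(2*x**2/3 + 2*x + 2)/(x**2/3 - x + 1)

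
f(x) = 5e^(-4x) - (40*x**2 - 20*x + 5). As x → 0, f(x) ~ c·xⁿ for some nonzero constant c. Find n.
3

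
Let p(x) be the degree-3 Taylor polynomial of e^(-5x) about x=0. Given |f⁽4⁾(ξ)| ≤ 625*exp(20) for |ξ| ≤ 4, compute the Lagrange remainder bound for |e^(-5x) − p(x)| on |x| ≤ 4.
20000*exp(20)/3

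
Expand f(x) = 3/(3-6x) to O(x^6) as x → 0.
1 + 2*x + 4*x**2 + 8*x**3 + 16*x**4 + 32*x**5 + O(x**6)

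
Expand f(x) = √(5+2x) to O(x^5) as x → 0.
sqrt(5) + sqrt(5)*x/5 - sqrt(5)*x**2/50 + sqrt(5)*x**3/250 - sqrt(5)*x**4/1000 + O(x**5)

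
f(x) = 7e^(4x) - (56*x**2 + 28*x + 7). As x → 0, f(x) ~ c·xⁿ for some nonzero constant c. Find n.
3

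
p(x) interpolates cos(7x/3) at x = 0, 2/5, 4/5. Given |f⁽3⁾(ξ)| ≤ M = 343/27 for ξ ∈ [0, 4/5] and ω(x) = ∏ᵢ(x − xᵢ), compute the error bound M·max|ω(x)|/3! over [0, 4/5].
2744*sqrt(3)/91125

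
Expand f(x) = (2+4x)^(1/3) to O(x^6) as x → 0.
2**(1/3) + 2*2**(1/3)*x/3 - 4*2**(1/3)*x**2/9 + 40*2**(1/3)*x**3/81 - 160*2**(1/3)*x**4/243 + 704*2**(1/3)*x**5/729 + O(x**6)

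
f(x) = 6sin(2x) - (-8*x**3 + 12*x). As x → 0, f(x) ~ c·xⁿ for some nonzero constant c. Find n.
5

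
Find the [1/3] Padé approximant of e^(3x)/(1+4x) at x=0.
(13*x/12 + 1)/(43*x**3/8 - 77*x**2/12 + 25*x/12 + 1)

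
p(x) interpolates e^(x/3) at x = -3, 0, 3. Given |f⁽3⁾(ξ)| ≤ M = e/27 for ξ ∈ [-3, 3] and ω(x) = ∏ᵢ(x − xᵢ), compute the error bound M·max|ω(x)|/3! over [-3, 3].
sqrt(3)*e/27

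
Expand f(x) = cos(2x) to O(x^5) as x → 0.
1 - 2*x**2 + 2*x**4/3 + O(x**5)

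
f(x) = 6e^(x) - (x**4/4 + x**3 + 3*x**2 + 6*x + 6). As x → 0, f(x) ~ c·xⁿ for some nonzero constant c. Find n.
5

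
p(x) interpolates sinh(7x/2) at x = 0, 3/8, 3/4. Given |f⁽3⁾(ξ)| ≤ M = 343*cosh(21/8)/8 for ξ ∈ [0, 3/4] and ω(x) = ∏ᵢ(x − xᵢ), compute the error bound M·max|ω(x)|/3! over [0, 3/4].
343*sqrt(3)*cosh(21/8)/4096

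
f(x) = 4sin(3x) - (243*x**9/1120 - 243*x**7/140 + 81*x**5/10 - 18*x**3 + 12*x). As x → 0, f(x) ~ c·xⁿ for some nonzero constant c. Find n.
11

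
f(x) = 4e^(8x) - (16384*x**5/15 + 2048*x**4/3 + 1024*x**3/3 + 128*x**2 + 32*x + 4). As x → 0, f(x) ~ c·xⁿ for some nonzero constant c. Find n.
6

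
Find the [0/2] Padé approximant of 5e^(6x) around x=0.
5/(18*x**2 - 6*x + 1)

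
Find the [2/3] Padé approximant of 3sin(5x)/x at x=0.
(15 - 175*x**2/4)/(5*x**2/4 + 1)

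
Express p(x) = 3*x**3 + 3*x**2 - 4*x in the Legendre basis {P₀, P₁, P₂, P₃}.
P₀ + (-11/5)P₁ + (2)P₂ + (6/5)P₃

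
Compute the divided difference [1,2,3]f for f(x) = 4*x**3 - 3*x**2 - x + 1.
21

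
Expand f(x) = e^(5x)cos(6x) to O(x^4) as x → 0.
1 + 5*x - 11*x**2/2 - 415*x**3/6 + O(x**4)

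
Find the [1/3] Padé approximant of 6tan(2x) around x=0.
12*x/(1 - 4*x**2/3)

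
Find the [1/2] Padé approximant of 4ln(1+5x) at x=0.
20*x/(-25*x**2/12 + 5*x/2 + 1)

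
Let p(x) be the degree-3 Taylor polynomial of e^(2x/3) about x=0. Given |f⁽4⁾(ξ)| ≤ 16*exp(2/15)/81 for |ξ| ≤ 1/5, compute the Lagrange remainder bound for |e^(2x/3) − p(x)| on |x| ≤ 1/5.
2*exp(2/15)/151875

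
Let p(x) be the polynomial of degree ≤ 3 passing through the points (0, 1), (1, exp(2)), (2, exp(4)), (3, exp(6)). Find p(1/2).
-5*exp(4)/16 + 5/16 + 15*exp(2)/16 + exp(6)/16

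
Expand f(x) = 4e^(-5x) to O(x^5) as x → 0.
4 - 20*x + 50*x**2 - 250*x**3/3 + 625*x**4/6 + O(x**5)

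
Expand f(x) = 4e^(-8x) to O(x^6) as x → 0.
4 - 32*x + 128*x**2 - 1024*x**3/3 + 2048*x**4/3 - 16384*x**5/15 + O(x**6)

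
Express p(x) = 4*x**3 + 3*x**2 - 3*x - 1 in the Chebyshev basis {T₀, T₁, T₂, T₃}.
(1/2)T₀ + (3/2)T₂ + T₃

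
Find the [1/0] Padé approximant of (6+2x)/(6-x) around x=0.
x/2 + 1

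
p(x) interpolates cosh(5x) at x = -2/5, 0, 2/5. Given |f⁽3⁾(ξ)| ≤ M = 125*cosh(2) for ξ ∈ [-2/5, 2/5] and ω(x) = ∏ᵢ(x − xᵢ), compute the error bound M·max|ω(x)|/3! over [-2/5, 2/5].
8*sqrt(3)*cosh(2)/27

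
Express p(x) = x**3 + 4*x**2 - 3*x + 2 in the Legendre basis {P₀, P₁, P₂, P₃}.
(10/3)P₀ + (-12/5)P₁ + (8/3)P₂ + (2/5)P₃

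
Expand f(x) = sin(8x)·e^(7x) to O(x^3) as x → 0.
8*x + 56*x**2 + O(x**3)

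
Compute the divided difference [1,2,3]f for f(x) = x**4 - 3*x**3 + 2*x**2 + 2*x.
9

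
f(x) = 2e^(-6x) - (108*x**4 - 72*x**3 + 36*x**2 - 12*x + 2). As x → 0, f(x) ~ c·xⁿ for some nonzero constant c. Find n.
5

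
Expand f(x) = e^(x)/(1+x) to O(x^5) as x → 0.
1 + x**2/2 - x**3/3 + 3*x**4/8 + O(x**5)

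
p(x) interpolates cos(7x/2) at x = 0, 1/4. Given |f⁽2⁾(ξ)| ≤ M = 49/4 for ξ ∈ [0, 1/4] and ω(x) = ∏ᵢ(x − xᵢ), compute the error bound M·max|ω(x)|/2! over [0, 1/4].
49/512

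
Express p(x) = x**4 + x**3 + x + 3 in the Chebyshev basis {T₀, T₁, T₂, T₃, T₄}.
(27/8)T₀ + (7/4)T₁ + (1/2)T₂ + (1/4)T₃ + (1/8)T₄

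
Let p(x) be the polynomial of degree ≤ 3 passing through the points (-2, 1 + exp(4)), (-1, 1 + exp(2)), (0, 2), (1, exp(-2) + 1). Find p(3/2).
((-5*exp(4) - 19 + 21*exp(2))*exp(2) + 35)*exp(-2)/16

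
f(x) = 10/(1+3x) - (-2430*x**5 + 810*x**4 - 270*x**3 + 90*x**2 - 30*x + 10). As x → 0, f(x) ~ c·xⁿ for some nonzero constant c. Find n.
6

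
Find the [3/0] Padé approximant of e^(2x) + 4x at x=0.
4*x**3/3 + 2*x**2 + 6*x + 1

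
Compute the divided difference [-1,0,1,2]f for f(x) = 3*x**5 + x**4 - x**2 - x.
17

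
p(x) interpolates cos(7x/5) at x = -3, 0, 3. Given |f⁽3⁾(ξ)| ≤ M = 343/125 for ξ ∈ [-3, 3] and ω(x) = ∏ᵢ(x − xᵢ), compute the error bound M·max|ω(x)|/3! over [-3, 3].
343*sqrt(3)/125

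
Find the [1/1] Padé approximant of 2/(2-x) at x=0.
1/(1 - x/2)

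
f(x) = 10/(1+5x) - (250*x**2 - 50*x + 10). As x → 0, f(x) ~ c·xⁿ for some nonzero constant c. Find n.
3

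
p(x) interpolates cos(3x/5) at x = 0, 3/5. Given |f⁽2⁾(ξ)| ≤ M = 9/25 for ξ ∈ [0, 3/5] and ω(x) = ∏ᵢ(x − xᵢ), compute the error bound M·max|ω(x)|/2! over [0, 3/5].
81/5000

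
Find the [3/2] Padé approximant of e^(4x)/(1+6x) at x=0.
(4288*x**3/1455 + 1992*x**2/485 + 294*x/97 + 1)/(-2828*x**2/485 + 488*x/97 + 1)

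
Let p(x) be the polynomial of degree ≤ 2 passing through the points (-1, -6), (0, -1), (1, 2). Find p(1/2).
3/4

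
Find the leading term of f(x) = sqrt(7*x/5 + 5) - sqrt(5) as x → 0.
7*sqrt(5)*x/50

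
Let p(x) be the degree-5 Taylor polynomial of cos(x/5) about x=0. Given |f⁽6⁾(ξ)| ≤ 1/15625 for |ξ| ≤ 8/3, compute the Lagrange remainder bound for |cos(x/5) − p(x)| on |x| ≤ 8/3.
16384/512578125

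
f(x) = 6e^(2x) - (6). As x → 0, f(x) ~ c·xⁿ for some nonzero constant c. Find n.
1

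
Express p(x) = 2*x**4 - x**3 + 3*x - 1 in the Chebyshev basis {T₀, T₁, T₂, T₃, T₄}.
(-1/4)T₀ + (9/4)T₁ + T₂ + (-1/4)T₃ + (1/4)T₄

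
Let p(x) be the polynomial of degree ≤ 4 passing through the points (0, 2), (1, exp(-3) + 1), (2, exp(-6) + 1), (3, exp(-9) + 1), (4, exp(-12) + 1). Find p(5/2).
(-20*exp(9) - 5 + 60*exp(3) + 90*exp(6) + 131*exp(12))*exp(-12)/128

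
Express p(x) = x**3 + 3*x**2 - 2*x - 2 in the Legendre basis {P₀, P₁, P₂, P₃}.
-P₀ + (-7/5)P₁ + (2)P₂ + (2/5)P₃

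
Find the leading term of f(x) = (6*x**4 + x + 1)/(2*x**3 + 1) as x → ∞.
3*x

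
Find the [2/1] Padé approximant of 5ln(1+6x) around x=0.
30*x*(x + 1)/(4*x + 1)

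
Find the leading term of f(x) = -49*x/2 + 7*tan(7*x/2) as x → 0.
2401*x**3/24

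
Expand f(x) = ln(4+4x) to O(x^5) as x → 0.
log(4) + x - x**2/2 + x**3/3 - x**4/4 + O(x**5)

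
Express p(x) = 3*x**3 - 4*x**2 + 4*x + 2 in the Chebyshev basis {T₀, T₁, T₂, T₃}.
(25/4)T₁ + (-2)T₂ + (3/4)T₃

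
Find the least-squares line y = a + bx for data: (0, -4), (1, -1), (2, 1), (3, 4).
a = -39/10, b = 13/5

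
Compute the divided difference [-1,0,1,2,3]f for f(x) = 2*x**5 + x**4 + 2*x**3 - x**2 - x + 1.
11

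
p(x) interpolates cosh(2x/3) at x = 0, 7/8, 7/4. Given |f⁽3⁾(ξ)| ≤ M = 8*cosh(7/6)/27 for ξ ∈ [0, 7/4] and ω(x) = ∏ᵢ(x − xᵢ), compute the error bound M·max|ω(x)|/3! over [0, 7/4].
343*sqrt(3)*cosh(7/6)/46656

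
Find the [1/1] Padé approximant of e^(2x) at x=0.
(x + 1)/(1 - x)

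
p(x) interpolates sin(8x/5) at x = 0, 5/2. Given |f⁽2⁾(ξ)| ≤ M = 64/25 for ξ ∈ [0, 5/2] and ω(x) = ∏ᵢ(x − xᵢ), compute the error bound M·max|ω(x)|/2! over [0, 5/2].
2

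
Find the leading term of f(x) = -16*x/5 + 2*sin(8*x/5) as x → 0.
-512*x**3/375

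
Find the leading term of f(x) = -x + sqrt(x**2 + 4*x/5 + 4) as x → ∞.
2/5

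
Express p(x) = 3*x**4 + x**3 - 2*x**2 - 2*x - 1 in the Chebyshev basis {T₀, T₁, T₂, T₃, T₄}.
(-7/8)T₀ + (-5/4)T₁ + (1/2)T₂ + (1/4)T₃ + (3/8)T₄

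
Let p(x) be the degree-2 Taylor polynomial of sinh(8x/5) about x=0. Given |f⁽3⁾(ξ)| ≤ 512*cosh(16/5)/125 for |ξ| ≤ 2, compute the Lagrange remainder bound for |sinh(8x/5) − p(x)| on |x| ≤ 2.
2048*cosh(16/5)/375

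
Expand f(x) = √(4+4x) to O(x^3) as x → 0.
2 + x - x**2/4 + O(x**3)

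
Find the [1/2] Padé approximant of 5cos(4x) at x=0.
5/(8*x**2 + 1)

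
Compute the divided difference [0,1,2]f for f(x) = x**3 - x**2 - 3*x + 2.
2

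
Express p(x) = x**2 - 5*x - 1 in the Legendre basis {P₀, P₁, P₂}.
(-2/3)P₀ + (-5)P₁ + (2/3)P₂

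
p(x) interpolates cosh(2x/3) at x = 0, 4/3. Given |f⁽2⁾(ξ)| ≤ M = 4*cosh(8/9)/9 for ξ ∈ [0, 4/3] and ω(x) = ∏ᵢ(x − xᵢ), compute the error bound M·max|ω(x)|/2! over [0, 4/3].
8*cosh(8/9)/81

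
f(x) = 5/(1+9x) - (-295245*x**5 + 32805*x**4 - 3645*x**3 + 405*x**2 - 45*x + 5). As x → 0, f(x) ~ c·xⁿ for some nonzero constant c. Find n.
6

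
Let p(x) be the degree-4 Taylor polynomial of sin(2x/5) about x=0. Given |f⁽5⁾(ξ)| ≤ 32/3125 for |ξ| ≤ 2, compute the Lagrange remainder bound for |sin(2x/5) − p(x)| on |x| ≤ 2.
128/46875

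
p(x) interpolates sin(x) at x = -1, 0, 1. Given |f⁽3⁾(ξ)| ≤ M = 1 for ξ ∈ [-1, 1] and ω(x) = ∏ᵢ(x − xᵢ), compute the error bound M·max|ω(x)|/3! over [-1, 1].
sqrt(3)/27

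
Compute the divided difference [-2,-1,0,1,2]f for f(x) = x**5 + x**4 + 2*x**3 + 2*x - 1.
1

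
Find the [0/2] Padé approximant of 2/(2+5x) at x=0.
1/(5*x/2 + 1)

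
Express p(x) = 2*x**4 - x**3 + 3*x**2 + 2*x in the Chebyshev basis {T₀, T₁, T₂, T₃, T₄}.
(9/4)T₀ + (5/4)T₁ + (5/2)T₂ + (-1/4)T₃ + (1/4)T₄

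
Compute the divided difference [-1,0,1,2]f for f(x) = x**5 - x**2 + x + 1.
5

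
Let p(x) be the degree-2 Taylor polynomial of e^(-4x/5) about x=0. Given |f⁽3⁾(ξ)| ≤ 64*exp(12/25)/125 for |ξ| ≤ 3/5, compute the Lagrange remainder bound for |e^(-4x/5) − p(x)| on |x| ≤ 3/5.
288*exp(12/25)/15625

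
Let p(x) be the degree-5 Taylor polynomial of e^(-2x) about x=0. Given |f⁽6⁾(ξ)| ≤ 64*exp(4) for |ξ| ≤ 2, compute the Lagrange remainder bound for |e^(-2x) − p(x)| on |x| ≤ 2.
256*exp(4)/45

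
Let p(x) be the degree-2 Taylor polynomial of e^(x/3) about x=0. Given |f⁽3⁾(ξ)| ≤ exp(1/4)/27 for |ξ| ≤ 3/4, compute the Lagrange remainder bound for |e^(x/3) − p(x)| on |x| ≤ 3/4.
exp(1/4)/384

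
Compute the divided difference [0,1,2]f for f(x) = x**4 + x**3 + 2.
10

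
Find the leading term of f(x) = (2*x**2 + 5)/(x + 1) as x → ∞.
2*x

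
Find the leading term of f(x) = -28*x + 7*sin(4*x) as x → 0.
-224*x**3/3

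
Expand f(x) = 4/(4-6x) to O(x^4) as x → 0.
1 + 3*x/2 + 9*x**2/4 + 27*x**3/8 + O(x**4)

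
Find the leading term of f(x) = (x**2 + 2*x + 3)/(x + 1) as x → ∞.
x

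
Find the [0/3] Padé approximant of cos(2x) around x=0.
1/(2*x**2 + 1)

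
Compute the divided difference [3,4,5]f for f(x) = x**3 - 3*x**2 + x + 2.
9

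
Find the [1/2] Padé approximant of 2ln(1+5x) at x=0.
10*x/(-25*x**2/12 + 5*x/2 + 1)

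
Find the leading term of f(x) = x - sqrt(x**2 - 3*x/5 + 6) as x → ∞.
3/10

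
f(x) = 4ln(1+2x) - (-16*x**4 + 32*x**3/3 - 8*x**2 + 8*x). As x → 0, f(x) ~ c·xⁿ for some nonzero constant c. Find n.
5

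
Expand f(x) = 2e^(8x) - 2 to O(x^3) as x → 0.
16*x + 64*x**2 + O(x**3)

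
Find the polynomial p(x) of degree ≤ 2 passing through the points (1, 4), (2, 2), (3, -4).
-2*x**2 + 4*x + 2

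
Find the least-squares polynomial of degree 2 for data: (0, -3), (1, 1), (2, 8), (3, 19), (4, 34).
-101/35 + (62/35)x + (13/7)x²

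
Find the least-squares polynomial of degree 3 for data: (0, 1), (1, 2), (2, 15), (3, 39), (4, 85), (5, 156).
7/9 + (-125/189)x + (227/126)x² + (49/54)x³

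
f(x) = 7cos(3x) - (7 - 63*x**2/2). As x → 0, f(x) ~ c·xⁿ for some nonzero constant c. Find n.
4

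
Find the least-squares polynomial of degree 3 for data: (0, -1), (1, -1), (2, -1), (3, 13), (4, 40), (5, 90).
-95/126 + (-91/108)x + (-349/252)x² + (28/27)x³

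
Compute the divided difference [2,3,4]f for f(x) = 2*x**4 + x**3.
119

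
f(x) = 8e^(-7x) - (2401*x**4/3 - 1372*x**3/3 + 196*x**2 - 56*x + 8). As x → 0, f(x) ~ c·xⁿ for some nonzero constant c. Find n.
5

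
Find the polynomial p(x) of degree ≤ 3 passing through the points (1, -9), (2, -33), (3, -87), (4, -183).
-2*x**3 - 3*x**2 - x - 3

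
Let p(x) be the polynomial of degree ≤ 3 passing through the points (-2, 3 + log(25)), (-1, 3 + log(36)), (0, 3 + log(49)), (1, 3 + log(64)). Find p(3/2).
3 + log(294912*2**(3/4)*21**(5/8)*5**(3/8)/84035)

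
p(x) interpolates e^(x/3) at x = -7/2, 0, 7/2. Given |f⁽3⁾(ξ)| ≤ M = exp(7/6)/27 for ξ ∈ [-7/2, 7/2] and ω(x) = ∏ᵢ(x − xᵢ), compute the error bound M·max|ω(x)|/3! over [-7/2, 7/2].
343*sqrt(3)*exp(7/6)/5832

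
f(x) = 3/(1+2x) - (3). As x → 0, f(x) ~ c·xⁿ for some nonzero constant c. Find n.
1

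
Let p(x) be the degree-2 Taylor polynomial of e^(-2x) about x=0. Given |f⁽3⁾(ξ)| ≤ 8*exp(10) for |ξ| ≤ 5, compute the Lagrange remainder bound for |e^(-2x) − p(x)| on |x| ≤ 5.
500*exp(10)/3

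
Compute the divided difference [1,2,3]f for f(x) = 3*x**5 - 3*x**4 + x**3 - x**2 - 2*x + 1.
200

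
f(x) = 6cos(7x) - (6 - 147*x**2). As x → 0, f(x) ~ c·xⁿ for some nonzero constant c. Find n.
4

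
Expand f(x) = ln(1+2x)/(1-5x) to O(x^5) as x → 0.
2*x + 8*x**2 + 128*x**3/3 + 628*x**4/3 + O(x**5)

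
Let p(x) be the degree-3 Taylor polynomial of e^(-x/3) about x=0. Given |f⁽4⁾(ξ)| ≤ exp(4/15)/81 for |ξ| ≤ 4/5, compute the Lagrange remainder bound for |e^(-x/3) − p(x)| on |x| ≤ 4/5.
32*exp(4/15)/151875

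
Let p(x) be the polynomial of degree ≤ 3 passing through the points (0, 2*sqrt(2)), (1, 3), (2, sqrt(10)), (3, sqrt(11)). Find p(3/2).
-sqrt(11)/16 - sqrt(2)/8 + 27/16 + 9*sqrt(10)/16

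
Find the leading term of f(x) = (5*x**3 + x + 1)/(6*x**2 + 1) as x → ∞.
5*x/6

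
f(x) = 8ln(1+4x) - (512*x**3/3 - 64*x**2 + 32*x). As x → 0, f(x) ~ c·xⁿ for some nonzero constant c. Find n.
4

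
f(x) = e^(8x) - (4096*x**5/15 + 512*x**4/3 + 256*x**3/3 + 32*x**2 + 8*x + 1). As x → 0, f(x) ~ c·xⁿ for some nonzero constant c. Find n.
6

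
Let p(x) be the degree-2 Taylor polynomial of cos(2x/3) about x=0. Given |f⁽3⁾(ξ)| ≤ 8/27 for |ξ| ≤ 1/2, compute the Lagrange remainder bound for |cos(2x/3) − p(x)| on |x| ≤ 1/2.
1/162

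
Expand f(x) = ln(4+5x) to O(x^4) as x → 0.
log(4) + 5*x/4 - 25*x**2/32 + 125*x**3/192 + O(x**4)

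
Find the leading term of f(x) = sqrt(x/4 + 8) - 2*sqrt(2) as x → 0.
sqrt(2)*x/32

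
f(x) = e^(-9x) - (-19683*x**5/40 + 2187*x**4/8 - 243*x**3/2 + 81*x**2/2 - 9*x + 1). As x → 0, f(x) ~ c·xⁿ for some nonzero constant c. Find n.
6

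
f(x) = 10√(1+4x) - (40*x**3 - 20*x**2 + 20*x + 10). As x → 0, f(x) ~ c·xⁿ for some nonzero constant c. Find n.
4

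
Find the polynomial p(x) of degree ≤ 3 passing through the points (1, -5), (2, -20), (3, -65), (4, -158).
-3*x**3 + 3*x**2 - 3*x - 2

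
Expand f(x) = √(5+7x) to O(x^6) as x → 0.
sqrt(5) + 7*sqrt(5)*x/10 - 49*sqrt(5)*x**2/200 + 343*sqrt(5)*x**3/2000 - 2401*sqrt(5)*x**4/16000 + 117649*sqrt(5)*x**5/800000 + O(x**6)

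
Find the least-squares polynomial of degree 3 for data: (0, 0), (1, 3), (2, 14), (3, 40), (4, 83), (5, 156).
-19/126 + (1453/756)x + (121/252)x² + (29/27)x³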